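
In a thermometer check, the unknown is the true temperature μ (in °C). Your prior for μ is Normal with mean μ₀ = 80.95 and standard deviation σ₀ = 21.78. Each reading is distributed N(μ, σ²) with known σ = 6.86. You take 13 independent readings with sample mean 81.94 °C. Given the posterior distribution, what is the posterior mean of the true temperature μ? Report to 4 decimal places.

For Normal data with known variance σ², a Normal(μ₀, σ₀²) prior on μ is conjugate. Posterior precision = 1/σ₀² + n/σ²; posterior mean is the precision-weighted average of μ₀ and x̄.
n·x̄ = 13·81.94 = 1065.22.
σ₀² = 21.78² = 474.3684, σ² = 6.86² = 47.0596; σ² + n·σ₀² = 47.0596 + 13·474.3684 = 6213.8488.
Posterior mean = (μ₀/σ₀² + n·x̄/σ²)/(1/σ₀² + n/σ²) = (σ²·μ₀ + σ₀²·n·x̄)/(σ² + n·σ₀²) = (47.0596·80.95 + 474.3684·1065.22)/6213.8488 = 509116.181668/6213.8488 = 81.9325.

81.9325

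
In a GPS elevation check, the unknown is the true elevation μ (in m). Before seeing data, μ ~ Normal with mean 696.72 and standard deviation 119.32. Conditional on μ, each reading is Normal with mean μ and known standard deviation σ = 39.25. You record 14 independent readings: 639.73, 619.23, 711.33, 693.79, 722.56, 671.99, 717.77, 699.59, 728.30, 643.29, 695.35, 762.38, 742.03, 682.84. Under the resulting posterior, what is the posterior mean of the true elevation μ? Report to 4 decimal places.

695.0260

For Normal data with known variance σ², a Normal(μ₀, σ₀²) prior on μ is conjugate. Posterior precision = 1/σ₀² + n/σ²; posterior mean is the precision-weighted average of μ₀ and x̄.
Σxᵢ = 639.73 + 619.23 + 711.33 + 693.79 + 722.56 + 671.99 + 717.77 + 699.59 + 728.30 + 643.29 + 695.35 + 762.38 + 742.03 + 682.84 = 9730.18, so n·x̄ = 9730.18.
σ₀² = 119.32² = 14237.2624, σ² = 39.25² = 1540.5625; σ² + n·σ₀² = 1540.5625 + 14·14237.2624 = 200862.2361.
Posterior mean = (μ₀/σ₀² + n·x̄/σ²)/(1/σ₀² + n/σ²) = (σ²·μ₀ + σ₀²·n·x̄)/(σ² + n·σ₀²) = (1540.5625·696.72 + 14237.2624·9730.18)/200862.2361 = 139604466.564232/200862.2361 = 695.0260.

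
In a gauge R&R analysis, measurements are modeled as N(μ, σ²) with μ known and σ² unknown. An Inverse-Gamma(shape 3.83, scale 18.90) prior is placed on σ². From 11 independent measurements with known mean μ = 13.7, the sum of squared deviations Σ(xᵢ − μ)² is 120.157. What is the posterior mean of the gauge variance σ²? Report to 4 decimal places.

With known mean μ and an Inverse-Gamma(α, β) prior on σ², the Normal likelihood is conjugate: posterior is Inv-Gamma(α + n/2, β + Σ(xᵢ−μ)²/2).
Posterior: Inv-Gamma(3.83 + 11/2, 18.90 + 120.157/2) = Inv-Gamma(9.33, 78.9785).
E[σ²|data] = β/(α−1) = 78.9785/8.33 = 9.4812.

9.4812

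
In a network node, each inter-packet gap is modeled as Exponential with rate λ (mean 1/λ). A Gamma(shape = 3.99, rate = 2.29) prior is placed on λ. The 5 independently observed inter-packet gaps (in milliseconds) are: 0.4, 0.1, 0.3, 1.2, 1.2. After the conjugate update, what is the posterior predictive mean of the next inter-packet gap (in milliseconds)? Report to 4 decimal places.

0.6871

With a Gamma(shape α, rate β) prior on the exponential rate λ, the posterior after n observations with total T = Σxᵢ is Gamma(α+n, β+T).
Sum of observations T = 3.2 milliseconds; n = 5.
Posterior: Gamma(3.99+5, 2.29+3.2) = Gamma(8.99, 5.49).
The predictive distribution for the next observation is Lomax; its mean is β/(α−1) = 5.49/7.99 = 0.6871.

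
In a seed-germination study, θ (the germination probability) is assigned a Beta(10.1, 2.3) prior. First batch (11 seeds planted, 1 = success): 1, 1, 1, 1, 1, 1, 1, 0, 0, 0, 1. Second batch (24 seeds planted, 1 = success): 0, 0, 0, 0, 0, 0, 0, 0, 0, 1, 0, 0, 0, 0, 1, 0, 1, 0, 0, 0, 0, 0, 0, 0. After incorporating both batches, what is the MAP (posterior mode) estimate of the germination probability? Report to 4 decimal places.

0.4427

The Beta prior is conjugate to a Binomial/Bernoulli likelihood; the update adds successes to α and failures to β.
After batch 1: Beta(10.1+8, 2.3+3) = Beta(18.1, 5.3).
After batch 2: Beta(18.1+3, 5.3+21) = Beta(21.1, 26.3).
Mode of Beta(a,b) for a,b>1 is (a−1)/(a+b−2) = 20.1/45.4 = 0.4427.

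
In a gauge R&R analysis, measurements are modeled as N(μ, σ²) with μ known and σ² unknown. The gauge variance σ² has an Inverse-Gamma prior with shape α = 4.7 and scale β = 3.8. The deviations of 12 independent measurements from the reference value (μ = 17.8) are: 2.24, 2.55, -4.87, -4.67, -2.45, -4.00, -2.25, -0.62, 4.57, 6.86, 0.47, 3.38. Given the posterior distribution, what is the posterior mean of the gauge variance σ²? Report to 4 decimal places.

8.8497

With known mean μ and an Inverse-Gamma(α, β) prior on σ², the Normal likelihood is conjugate: posterior is Inv-Gamma(α + n/2, β + Σ(xᵢ−μ)²/2).
Σ(xᵢ−μ)² = (2.24)² + (2.55)² + (-4.87)² + (-4.67)² + (-2.45)² + (-4.00)² + (-2.25)² + (-0.62)² + (4.57)² + (6.86)² + (0.47)² + (3.38)² = 164.0851.
Posterior: Inv-Gamma(4.7 + 12/2, 3.8 + 164.0851/2) = Inv-Gamma(10.70, 85.84255).
E[σ²|data] = β/(α−1) = 85.84255/9.70 = 8.8497.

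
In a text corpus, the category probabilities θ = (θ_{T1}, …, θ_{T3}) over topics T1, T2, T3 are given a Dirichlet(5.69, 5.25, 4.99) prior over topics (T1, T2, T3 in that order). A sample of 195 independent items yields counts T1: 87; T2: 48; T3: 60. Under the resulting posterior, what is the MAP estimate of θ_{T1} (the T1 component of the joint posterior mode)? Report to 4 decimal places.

The Dirichlet prior is conjugate to the Multinomial likelihood: each posterior αⱼ = prior αⱼ + observed count nⱼ.
Posterior concentration: (92.69, 53.25, 64.99), total = 210.93.
Joint mode component: (α_{T1}−1)/(Σα−K) = 91.69/207.93 = 0.4410.

0.4410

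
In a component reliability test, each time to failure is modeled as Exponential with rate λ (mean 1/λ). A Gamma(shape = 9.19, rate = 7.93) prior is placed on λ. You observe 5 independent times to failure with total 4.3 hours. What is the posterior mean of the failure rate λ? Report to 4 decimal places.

With a Gamma(shape α, rate β) prior on the exponential rate λ, the posterior after n observations with total T = Σxᵢ is Gamma(α+n, β+T).
Posterior: Gamma(9.19+5, 7.93+4.3) = Gamma(14.19, 12.23).
Posterior mean of λ = α/β = 14.19/12.23 = 1.1603.

1.1603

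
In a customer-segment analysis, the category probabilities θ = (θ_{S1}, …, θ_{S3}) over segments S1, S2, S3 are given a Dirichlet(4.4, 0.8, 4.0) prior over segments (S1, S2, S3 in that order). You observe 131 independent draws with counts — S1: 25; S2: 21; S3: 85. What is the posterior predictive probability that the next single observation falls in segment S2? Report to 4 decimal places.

0.1555

The Dirichlet prior is conjugate to the Multinomial likelihood: each posterior αⱼ = prior αⱼ + observed count nⱼ.
Posterior concentration: (29.4, 21.8, 89.0), total = 140.2.
P(next = S2 | data) = α_{S2}/Σα = 0.1555.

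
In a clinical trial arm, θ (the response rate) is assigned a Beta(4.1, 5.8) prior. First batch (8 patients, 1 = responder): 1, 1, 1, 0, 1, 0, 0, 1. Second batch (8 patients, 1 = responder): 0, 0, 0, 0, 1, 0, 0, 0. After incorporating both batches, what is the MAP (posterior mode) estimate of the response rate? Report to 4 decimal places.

The Beta prior is conjugate to a Binomial/Bernoulli likelihood; the update adds successes to α and failures to β.
After batch 1: Beta(4.1+5, 5.8+3) = Beta(9.1, 8.8).
After batch 2: Beta(9.1+1, 8.8+7) = Beta(10.1, 15.8).
Mode of Beta(a,b) for a,b>1 is (a−1)/(a+b−2) = 9.1/23.9 = 0.3808.

0.3808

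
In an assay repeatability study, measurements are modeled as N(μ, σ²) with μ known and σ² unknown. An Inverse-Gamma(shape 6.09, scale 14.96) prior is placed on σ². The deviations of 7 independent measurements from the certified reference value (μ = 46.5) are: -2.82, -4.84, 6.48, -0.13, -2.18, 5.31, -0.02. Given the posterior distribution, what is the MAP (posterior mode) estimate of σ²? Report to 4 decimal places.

6.4332

With known mean μ and an Inverse-Gamma(α, β) prior on σ², the Normal likelihood is conjugate: posterior is Inv-Gamma(α + n/2, β + Σ(xᵢ−μ)²/2).
Σ(xᵢ−μ)² = (-2.82)² + (-4.84)² + (6.48)² + (-0.13)² + (-2.18)² + (5.31)² + (-0.02)² = 106.3342.
Posterior: Inv-Gamma(6.09 + 7/2, 14.96 + 106.3342/2) = Inv-Gamma(9.59, 68.12710).
Mode = β/(α+1) = 68.12710/10.59 = 6.4332.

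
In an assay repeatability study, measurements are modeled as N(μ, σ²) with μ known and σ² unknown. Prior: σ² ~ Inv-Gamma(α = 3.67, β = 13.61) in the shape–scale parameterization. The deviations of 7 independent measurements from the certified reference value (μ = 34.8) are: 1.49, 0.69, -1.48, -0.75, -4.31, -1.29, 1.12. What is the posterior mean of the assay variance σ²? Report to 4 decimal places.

With known mean μ and an Inverse-Gamma(α, β) prior on σ², the Normal likelihood is conjugate: posterior is Inv-Gamma(α + n/2, β + Σ(xᵢ−μ)²/2).
Σ(xᵢ−μ)² = (1.49)² + (0.69)² + (-1.48)² + (-0.75)² + (-4.31)² + (-1.29)² + (1.12)² = 26.9437.
Posterior: Inv-Gamma(3.67 + 7/2, 13.61 + 26.9437/2) = Inv-Gamma(7.17, 27.08185).
E[σ²|data] = β/(α−1) = 27.08185/6.17 = 4.3893.

4.3893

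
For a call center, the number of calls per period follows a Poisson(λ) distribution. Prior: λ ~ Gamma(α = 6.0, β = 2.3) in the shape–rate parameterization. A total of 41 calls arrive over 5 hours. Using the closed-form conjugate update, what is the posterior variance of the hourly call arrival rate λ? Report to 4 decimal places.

With a Gamma(shape α, rate β) prior, the Poisson likelihood is conjugate: the posterior is Gamma(α + ΣXᵢ, β + n).
Posterior: Gamma(α+S, β+n) = Gamma(6.0+41, 2.3+5) = Gamma(47.0, 7.3).
Var = α/β² = 47.0/7.3² = 0.8820.

0.8820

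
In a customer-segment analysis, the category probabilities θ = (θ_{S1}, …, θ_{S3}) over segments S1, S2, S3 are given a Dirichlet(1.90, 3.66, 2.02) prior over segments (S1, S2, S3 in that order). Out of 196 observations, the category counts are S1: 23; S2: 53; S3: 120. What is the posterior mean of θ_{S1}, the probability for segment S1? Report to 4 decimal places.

0.1223

The Dirichlet prior is conjugate to the Multinomial likelihood: each posterior αⱼ = prior αⱼ + observed count nⱼ.
Posterior concentration: (24.90, 56.66, 122.02), total = 203.58.
E[θ_{S1}|data] = α_{S1}/Σα = 24.90/203.58 = 0.1223.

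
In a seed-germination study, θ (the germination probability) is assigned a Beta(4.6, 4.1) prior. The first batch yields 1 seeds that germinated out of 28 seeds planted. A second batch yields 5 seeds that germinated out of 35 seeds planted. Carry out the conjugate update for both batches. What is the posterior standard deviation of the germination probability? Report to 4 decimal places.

0.0416

The Beta prior is conjugate to a Binomial/Bernoulli likelihood; the update adds successes to α and failures to β.
After batch 1: Beta(4.6+1, 4.1+27) = Beta(5.6, 31.1).
After batch 2: Beta(5.6+5, 31.1+30) = Beta(10.6, 61.1).
Var = αβ/((α+β)²(α+β+1)) = 10.6·61.1/(71.7²·72.7) = 0.00173290; SD = √0.00173290 = 0.0416.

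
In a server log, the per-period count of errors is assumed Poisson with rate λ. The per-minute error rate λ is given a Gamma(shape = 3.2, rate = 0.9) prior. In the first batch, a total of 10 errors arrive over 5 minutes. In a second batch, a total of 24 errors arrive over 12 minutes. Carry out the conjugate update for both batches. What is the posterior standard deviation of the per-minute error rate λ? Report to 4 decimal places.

0.3407

With a Gamma(shape α, rate β) prior, the Poisson likelihood is conjugate: the posterior is Gamma(α + ΣXᵢ, β + n).
After batch 1: Gamma(α+S, β+n) = Gamma(3.2+10, 0.9+5) = Gamma(13.2, 5.9).
After batch 2: Gamma(α+S, β+n) = Gamma(13.2+24, 5.9+12) = Gamma(37.2, 17.9).
SD = √α/β = √37.2/17.9 = 0.3407.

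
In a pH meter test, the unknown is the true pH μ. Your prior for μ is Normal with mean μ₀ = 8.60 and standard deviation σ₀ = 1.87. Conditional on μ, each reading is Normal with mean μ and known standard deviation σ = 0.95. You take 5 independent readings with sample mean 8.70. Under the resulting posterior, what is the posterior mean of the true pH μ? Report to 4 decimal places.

For Normal data with known variance σ², a Normal(μ₀, σ₀²) prior on μ is conjugate. Posterior precision = 1/σ₀² + n/σ²; posterior mean is the precision-weighted average of μ₀ and x̄.
n·x̄ = 5·8.70 = 43.5.
σ₀² = 1.87² = 3.4969, σ² = 0.95² = 0.9025; σ² + n·σ₀² = 0.9025 + 5·3.4969 = 18.387.
Posterior mean = (μ₀/σ₀² + n·x̄/σ²)/(1/σ₀² + n/σ²) = (σ²·μ₀ + σ₀²·n·x̄)/(σ² + n·σ₀²) = (0.9025·8.60 + 3.4969·43.5)/18.387 = 159.87665/18.387 = 8.6951.

8.6951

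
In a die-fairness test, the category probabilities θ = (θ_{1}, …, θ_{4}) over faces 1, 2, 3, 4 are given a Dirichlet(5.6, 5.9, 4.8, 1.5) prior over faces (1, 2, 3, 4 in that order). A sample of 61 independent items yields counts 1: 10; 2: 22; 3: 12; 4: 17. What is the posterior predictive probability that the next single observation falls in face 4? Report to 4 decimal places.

0.2348

The Dirichlet prior is conjugate to the Multinomial likelihood: each posterior αⱼ = prior αⱼ + observed count nⱼ.
Posterior concentration: (15.6, 27.9, 16.8, 18.5), total = 78.8.
P(next = 4 | data) = α_{4}/Σα = 0.2348.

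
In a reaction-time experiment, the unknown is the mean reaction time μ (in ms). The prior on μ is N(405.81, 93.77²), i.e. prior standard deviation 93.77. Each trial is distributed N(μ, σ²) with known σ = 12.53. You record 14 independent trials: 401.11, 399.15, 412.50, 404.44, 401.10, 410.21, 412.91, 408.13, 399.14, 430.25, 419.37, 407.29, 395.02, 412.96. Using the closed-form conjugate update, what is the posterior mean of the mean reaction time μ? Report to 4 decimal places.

408.1099

For Normal data with known variance σ², a Normal(μ₀, σ₀²) prior on μ is conjugate. Posterior precision = 1/σ₀² + n/σ²; posterior mean is the precision-weighted average of μ₀ and x̄.
Σxᵢ = 401.11 + 399.15 + 412.50 + 404.44 + 401.10 + 410.21 + 412.91 + 408.13 + 399.14 + 430.25 + 419.37 + 407.29 + 395.02 + 412.96 = 5713.58, so n·x̄ = 5713.58.
σ₀² = 93.77² = 8792.8129, σ² = 12.53² = 157.0009; σ² + n·σ₀² = 157.0009 + 14·8792.8129 = 123256.3815.
Posterior mean = (μ₀/σ₀² + n·x̄/σ²)/(1/σ₀² + n/σ²) = (σ²·μ₀ + σ₀²·n·x̄)/(σ² + n·σ₀²) = (157.0009·405.81 + 8792.8129·5713.58)/123256.3815 = 50302152.464411/123256.3815 = 408.1099.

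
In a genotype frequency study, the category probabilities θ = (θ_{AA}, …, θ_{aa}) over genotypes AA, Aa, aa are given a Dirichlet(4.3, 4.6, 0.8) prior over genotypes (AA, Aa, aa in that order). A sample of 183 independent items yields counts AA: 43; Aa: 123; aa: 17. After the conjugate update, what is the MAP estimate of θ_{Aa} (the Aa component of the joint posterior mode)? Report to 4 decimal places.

0.6674

The Dirichlet prior is conjugate to the Multinomial likelihood: each posterior αⱼ = prior αⱼ + observed count nⱼ.
Posterior concentration: (47.3, 127.6, 17.8), total = 192.7.
Joint mode component: (α_{Aa}−1)/(Σα−K) = 126.6/189.7 = 0.6674.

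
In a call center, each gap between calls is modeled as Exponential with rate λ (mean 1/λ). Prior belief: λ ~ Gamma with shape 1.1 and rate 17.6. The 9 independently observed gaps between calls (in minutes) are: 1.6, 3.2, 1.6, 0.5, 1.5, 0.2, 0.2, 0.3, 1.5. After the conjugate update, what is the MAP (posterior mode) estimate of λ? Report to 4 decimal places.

0.3227

With a Gamma(shape α, rate β) prior on the exponential rate λ, the posterior after n observations with total T = Σxᵢ is Gamma(α+n, β+T).
Sum of observations T = 10.6 minutes; n = 9.
Posterior: Gamma(1.1+9, 17.6+10.6) = Gamma(10.1, 28.2).
Mode = (α−1)/β = 0.3227.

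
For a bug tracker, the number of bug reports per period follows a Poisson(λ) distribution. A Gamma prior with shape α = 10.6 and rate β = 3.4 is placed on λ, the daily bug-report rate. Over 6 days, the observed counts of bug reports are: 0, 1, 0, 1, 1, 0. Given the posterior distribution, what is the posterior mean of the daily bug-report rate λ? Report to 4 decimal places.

1.4468

With a Gamma(shape α, rate β) prior, the Poisson likelihood is conjugate: the posterior is Gamma(α + ΣXᵢ, β + n).
Sum of counts S = 3 over n = 6 days.
Posterior: Gamma(α+S, β+n) = Gamma(10.6+3, 3.4+6) = Gamma(13.6, 9.4).
Posterior mean = α/β = 13.6/9.4 = 1.4468.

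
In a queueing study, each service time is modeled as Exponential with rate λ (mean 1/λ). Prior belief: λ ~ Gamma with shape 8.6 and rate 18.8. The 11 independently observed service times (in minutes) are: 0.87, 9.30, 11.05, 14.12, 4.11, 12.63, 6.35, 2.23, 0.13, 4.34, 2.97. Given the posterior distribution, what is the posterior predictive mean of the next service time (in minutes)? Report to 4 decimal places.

With a Gamma(shape α, rate β) prior on the exponential rate λ, the posterior after n observations with total T = Σxᵢ is Gamma(α+n, β+T).
Sum of observations T = 68.10 minutes; n = 11.
Posterior: Gamma(8.6+11, 18.8+68.10) = Gamma(19.6, 86.90).
The predictive distribution for the next observation is Lomax; its mean is β/(α−1) = 86.90/18.6 = 4.6720.

4.6720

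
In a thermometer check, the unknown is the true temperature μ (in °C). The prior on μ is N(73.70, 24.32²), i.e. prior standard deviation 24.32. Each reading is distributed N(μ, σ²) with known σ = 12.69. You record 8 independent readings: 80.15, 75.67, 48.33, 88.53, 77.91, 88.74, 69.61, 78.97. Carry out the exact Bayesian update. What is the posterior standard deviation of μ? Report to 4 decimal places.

4.4121

For Normal data with known variance σ², a Normal(μ₀, σ₀²) prior on μ is conjugate. Posterior precision = 1/σ₀² + n/σ²; posterior mean is the precision-weighted average of μ₀ and x̄.
σ₀² = 24.32² = 591.4624, σ² = 12.69² = 161.0361; σ² + n·σ₀² = 161.0361 + 8·591.4624 = 4892.7353.
Posterior precision = 1/σ₀² + n/σ² = 1/591.4624 + 8/161.0361 = (σ² + n·σ₀²)/(σ₀²σ²) = 4892.7353/(591.4624·161.0361); posterior variance σₙ² = σ₀²σ²/(σ² + n·σ₀²) = 591.4624·161.0361/4892.7353 = 19.466984.
Posterior SD = √σₙ² = √(591.4624·161.0361/4892.7353) = 4.4121.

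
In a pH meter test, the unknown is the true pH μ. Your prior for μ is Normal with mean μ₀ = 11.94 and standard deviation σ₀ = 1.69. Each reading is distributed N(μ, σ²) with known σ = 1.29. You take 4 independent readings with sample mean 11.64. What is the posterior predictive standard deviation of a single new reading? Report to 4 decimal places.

For Normal data with known variance σ², a Normal(μ₀, σ₀²) prior on μ is conjugate. Posterior precision = 1/σ₀² + n/σ²; posterior mean is the precision-weighted average of μ₀ and x̄.
σ₀² = 1.69² = 2.8561, σ² = 1.29² = 1.6641; σ² + n·σ₀² = 1.6641 + 4·2.8561 = 13.0885.
Posterior precision = 1/σ₀² + n/σ² = 1/2.8561 + 4/1.6641 = (σ² + n·σ₀²)/(σ₀²σ²) = 13.0885/(2.8561·1.6641); posterior variance σₙ² = σ₀²σ²/(σ² + n·σ₀²) = 2.8561·1.6641/13.0885 = 0.363131.
Predictive variance for one new observation = σₙ² + σ² = 2.8561·1.6641/13.0885 + 1.6641 = σ²·(σ₀² + 13.0885)/13.0885 = 1.6641·15.9446/13.0885 = 2.027231; SD = √(1.6641·15.9446/13.0885) = 1.4238.

1.4238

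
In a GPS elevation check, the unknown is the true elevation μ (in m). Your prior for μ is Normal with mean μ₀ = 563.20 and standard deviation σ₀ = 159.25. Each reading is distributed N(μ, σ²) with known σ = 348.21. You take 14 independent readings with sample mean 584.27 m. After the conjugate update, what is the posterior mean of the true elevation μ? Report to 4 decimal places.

578.9063

For Normal data with known variance σ², a Normal(μ₀, σ₀²) prior on μ is conjugate. Posterior precision = 1/σ₀² + n/σ²; posterior mean is the precision-weighted average of μ₀ and x̄.
n·x̄ = 14·584.27 = 8179.78.
σ₀² = 159.25² = 25360.5625, σ² = 348.21² = 121250.2041; σ² + n·σ₀² = 121250.2041 + 14·25360.5625 = 476298.0791.
Posterior mean = (μ₀/σ₀² + n·x̄/σ²)/(1/σ₀² + n/σ²) = (σ²·μ₀ + σ₀²·n·x̄)/(σ² + n·σ₀²) = (121250.2041·563.20 + 25360.5625·8179.78)/476298.0791 = 275731936.87537/476298.0791 = 578.9063.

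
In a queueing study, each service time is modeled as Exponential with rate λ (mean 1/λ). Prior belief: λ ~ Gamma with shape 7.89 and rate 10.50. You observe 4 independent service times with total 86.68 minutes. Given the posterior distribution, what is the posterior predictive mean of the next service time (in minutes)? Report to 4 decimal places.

8.9238

With a Gamma(shape α, rate β) prior on the exponential rate λ, the posterior after n observations with total T = Σxᵢ is Gamma(α+n, β+T).
Posterior: Gamma(7.89+4, 10.50+86.68) = Gamma(11.89, 97.18).
The predictive distribution for the next observation is Lomax; its mean is β/(α−1) = 97.18/10.89 = 8.9238.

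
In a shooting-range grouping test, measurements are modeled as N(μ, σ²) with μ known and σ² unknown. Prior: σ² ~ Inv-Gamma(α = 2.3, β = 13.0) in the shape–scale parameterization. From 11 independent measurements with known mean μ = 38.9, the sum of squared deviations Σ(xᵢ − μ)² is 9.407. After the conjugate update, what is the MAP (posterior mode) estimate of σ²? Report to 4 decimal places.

With known mean μ and an Inverse-Gamma(α, β) prior on σ², the Normal likelihood is conjugate: posterior is Inv-Gamma(α + n/2, β + Σ(xᵢ−μ)²/2).
Posterior: Inv-Gamma(2.3 + 11/2, 13.0 + 9.407/2) = Inv-Gamma(7.80, 17.7035).
Mode = β/(α+1) = 17.7035/8.80 = 2.0118.

2.0118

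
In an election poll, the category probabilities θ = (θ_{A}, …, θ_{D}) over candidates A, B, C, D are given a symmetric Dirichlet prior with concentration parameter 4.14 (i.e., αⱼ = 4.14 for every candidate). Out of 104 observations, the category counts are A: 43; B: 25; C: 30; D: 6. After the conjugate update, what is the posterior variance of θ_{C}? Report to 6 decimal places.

0.001670

The Dirichlet prior is conjugate to the Multinomial likelihood: each posterior αⱼ = prior αⱼ + observed count nⱼ.
Posterior concentration: (47.14, 29.14, 34.14, 10.14), total = 120.56.
Var[θ_j] = α_j(Σα−α_j)/((Σα)²(Σα+1)) = 34.14·86.42/(120.56²·121.56) = 0.001670.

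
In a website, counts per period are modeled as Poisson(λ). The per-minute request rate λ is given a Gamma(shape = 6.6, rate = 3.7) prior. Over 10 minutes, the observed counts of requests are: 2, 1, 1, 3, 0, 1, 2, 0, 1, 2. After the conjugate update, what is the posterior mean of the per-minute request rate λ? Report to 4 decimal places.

With a Gamma(shape α, rate β) prior, the Poisson likelihood is conjugate: the posterior is Gamma(α + ΣXᵢ, β + n).
Sum of counts S = 13 over n = 10 minutes.
Posterior: Gamma(α+S, β+n) = Gamma(6.6+13, 3.7+10) = Gamma(19.6, 13.7).
Posterior mean = α/β = 19.6/13.7 = 1.4307.

1.4307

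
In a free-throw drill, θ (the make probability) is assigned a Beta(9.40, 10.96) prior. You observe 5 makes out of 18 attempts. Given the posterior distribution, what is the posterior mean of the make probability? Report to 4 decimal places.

0.3754

The Beta prior is conjugate to a Binomial/Bernoulli likelihood; the update adds successes to α and failures to β.
Posterior: Beta(α+k, β+n−k) = Beta(9.40+5, 10.96+13) = Beta(14.40, 23.96).
Posterior mean = α/(α+β) = 14.40/38.36 = 0.3754.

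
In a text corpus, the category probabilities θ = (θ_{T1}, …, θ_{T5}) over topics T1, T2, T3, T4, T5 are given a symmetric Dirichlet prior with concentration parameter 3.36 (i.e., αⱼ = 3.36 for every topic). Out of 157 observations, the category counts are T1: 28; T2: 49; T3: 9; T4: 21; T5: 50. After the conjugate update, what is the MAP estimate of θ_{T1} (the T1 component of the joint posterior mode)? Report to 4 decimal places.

The Dirichlet prior is conjugate to the Multinomial likelihood: each posterior αⱼ = prior αⱼ + observed count nⱼ.
Posterior concentration: (31.36, 52.36, 12.36, 24.36, 53.36), total = 173.80.
Joint mode component: (α_{T1}−1)/(Σα−K) = 30.36/168.80 = 0.1799.

0.1799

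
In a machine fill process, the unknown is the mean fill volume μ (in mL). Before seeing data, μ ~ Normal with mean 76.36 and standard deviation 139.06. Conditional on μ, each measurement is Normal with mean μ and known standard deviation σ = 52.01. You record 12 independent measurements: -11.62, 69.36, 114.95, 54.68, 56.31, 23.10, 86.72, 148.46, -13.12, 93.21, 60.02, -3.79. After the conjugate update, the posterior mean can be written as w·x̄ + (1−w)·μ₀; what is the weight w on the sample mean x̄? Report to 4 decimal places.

For Normal data with known variance σ², a Normal(μ₀, σ₀²) prior on μ is conjugate. Posterior precision = 1/σ₀² + n/σ²; posterior mean is the precision-weighted average of μ₀ and x̄.
σ₀² = 139.06² = 19337.6836, σ² = 52.01² = 2705.0401. Prior precision 1/σ₀² = 1/19337.6836; data precision n/σ² = 12/2705.0401.
w = (n/σ²)/(1/σ₀² + n/σ²) = n·σ₀²/(σ² + n·σ₀²) = 12·19337.6836/(2705.0401 + 12·19337.6836) = 232052.2032/234757.2433 = 0.9885.

0.9885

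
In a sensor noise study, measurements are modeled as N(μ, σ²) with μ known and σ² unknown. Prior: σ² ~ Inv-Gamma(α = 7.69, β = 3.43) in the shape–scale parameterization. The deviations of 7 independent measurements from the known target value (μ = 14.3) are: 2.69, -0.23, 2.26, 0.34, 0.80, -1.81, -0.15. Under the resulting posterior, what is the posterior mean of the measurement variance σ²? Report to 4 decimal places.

With known mean μ and an Inverse-Gamma(α, β) prior on σ², the Normal likelihood is conjugate: posterior is Inv-Gamma(α + n/2, β + Σ(xᵢ−μ)²/2).
Σ(xᵢ−μ)² = (2.69)² + (-0.23)² + (2.26)² + (0.34)² + (0.80)² + (-1.81)² + (-0.15)² = 16.4508.
Posterior: Inv-Gamma(7.69 + 7/2, 3.43 + 16.4508/2) = Inv-Gamma(11.19, 11.65540).
E[σ²|data] = β/(α−1) = 11.65540/10.19 = 1.1438.

1.1438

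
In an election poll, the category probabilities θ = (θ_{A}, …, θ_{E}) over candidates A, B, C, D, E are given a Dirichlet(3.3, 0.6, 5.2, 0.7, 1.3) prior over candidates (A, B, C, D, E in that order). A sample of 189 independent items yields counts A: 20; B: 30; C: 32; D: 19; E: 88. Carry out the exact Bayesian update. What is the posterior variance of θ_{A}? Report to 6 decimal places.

0.000512

The Dirichlet prior is conjugate to the Multinomial likelihood: each posterior αⱼ = prior αⱼ + observed count nⱼ.
Posterior concentration: (23.3, 30.6, 37.2, 19.7, 89.3), total = 200.1.
Var[θ_j] = α_j(Σα−α_j)/((Σα)²(Σα+1)) = 23.3·176.8/(200.1²·201.1) = 0.000512.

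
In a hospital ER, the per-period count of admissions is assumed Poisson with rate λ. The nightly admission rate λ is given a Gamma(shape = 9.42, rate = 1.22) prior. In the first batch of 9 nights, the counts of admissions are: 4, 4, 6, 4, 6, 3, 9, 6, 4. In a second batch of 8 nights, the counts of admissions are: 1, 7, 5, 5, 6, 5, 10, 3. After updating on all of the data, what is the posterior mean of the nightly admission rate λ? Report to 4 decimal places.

With a Gamma(shape α, rate β) prior, the Poisson likelihood is conjugate: the posterior is Gamma(α + ΣXᵢ, β + n).
Batch 1: sum of counts S = 46 over n = 9 nights.
After batch 1: Gamma(α+S, β+n) = Gamma(9.42+46, 1.22+9) = Gamma(55.42, 10.22).
Batch 2: sum of counts S = 42 over n = 8 nights.
After batch 2: Gamma(α+S, β+n) = Gamma(55.42+42, 10.22+8) = Gamma(97.42, 18.22).
Posterior mean = α/β = 97.42/18.22 = 5.3469.

5.3469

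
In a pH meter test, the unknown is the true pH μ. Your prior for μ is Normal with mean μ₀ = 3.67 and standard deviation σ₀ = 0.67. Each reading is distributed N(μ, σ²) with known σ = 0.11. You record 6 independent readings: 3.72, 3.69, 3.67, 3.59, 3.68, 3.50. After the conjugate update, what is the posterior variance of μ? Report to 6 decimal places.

0.002008

For Normal data with known variance σ², a Normal(μ₀, σ₀²) prior on μ is conjugate. Posterior precision = 1/σ₀² + n/σ²; posterior mean is the precision-weighted average of μ₀ and x̄.
σ₀² = 0.67² = 0.4489, σ² = 0.11² = 0.0121; σ² + n·σ₀² = 0.0121 + 6·0.4489 = 2.7055.
Posterior precision = 1/σ₀² + n/σ² = 1/0.4489 + 6/0.0121 = (σ² + n·σ₀²)/(σ₀²σ²) = 2.7055/(0.4489·0.0121); posterior variance σₙ² = σ₀²σ²/(σ² + n·σ₀²) = 0.4489·0.0121/2.7055 = 0.002008.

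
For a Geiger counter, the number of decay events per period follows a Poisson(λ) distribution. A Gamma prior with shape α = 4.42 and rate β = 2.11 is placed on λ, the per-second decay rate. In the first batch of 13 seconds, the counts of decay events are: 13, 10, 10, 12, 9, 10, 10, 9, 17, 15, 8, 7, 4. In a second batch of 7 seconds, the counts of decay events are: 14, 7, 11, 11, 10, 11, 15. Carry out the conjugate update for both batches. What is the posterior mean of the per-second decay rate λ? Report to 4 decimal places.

9.8336

With a Gamma(shape α, rate β) prior, the Poisson likelihood is conjugate: the posterior is Gamma(α + ΣXᵢ, β + n).
Batch 1: sum of counts S = 134 over n = 13 seconds.
After batch 1: Gamma(α+S, β+n) = Gamma(4.42+134, 2.11+13) = Gamma(138.42, 15.11).
Batch 2: sum of counts S = 79 over n = 7 seconds.
After batch 2: Gamma(α+S, β+n) = Gamma(138.42+79, 15.11+7) = Gamma(217.42, 22.11).
Posterior mean = α/β = 217.42/22.11 = 9.8336.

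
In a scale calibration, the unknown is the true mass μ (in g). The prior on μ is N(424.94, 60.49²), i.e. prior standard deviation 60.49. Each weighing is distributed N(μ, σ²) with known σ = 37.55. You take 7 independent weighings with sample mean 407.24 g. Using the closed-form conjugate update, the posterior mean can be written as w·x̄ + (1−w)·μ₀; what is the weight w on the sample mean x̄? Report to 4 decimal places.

0.9478

For Normal data with known variance σ², a Normal(μ₀, σ₀²) prior on μ is conjugate. Posterior precision = 1/σ₀² + n/σ²; posterior mean is the precision-weighted average of μ₀ and x̄.
σ₀² = 60.49² = 3659.0401, σ² = 37.55² = 1410.0025. Prior precision 1/σ₀² = 1/3659.0401; data precision n/σ² = 7/1410.0025.
w = (n/σ²)/(1/σ₀² + n/σ²) = n·σ₀²/(σ² + n·σ₀²) = 7·3659.0401/(1410.0025 + 7·3659.0401) = 25613.2807/27023.2832 = 0.9478.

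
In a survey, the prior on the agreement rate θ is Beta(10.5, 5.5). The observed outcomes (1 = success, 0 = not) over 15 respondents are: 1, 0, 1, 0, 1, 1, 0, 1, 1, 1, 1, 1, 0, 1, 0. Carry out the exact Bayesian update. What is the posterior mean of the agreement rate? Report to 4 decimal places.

The Beta prior is conjugate to a Binomial/Bernoulli likelihood; the update adds successes to α and failures to β.
Posterior: Beta(α+k, β+n−k) = Beta(10.5+10, 5.5+5) = Beta(20.5, 10.5).
Posterior mean = α/(α+β) = 20.5/31.0 = 0.6613.

0.6613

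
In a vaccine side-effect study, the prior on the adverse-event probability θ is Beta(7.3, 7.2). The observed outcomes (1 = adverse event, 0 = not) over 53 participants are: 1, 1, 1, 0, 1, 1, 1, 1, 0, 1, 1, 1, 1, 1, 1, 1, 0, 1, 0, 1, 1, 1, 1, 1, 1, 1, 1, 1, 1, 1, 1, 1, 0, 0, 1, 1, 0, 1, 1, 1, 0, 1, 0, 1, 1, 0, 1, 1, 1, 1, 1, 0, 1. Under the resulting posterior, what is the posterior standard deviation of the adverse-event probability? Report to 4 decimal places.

The Beta prior is conjugate to a Binomial/Bernoulli likelihood; the update adds successes to α and failures to β.
Posterior: Beta(α+k, β+n−k) = Beta(7.3+42, 7.2+11) = Beta(49.3, 18.2).
Var = αβ/((α+β)²(α+β+1)) = 49.3·18.2/(67.5²·68.5) = 0.00287488; SD = √0.00287488 = 0.0536.

0.0536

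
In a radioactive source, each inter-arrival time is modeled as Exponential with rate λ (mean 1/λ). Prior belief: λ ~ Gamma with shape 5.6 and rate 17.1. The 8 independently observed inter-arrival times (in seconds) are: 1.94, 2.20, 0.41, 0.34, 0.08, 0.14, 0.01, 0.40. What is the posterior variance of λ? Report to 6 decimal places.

With a Gamma(shape α, rate β) prior on the exponential rate λ, the posterior after n observations with total T = Σxᵢ is Gamma(α+n, β+T).
Sum of observations T = 5.52 seconds; n = 8.
Posterior: Gamma(5.6+8, 17.1+5.52) = Gamma(13.6, 22.62).
Var = α/β² = 0.026580.

0.026580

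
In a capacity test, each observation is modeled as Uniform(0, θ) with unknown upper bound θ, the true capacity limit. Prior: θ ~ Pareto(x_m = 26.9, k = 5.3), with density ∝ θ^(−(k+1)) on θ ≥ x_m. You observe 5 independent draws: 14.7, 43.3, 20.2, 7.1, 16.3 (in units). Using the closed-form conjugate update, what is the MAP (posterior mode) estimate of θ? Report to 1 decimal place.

A Pareto(scale x_m, shape k) prior on the upper bound θ of Uniform(0, θ) is conjugate: posterior is Pareto(max(x_m, max xᵢ), k + n).
Sample maximum = 43.3; prior scale x_m = 26.9 → posterior scale = max = 43.3.
Posterior shape = 5.3 + 5 = 10.3.
The Pareto density is decreasing on [x_m, ∞), so the mode is x_m = 43.3.

43.3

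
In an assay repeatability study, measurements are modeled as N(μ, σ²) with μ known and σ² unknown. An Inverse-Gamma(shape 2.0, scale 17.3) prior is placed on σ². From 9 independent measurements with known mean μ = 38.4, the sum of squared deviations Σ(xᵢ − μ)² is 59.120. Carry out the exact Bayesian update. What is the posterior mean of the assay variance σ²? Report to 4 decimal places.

With known mean μ and an Inverse-Gamma(α, β) prior on σ², the Normal likelihood is conjugate: posterior is Inv-Gamma(α + n/2, β + Σ(xᵢ−μ)²/2).
Posterior: Inv-Gamma(2.0 + 9/2, 17.3 + 59.120/2) = Inv-Gamma(6.50, 46.8600).
E[σ²|data] = β/(α−1) = 46.8600/5.50 = 8.5200.

8.5200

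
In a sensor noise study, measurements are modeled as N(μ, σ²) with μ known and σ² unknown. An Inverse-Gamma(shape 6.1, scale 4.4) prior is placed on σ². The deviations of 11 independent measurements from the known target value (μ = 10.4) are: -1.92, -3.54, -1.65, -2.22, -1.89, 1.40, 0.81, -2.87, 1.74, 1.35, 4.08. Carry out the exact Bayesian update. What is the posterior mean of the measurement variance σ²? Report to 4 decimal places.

3.2354

With known mean μ and an Inverse-Gamma(α, β) prior on σ², the Normal likelihood is conjugate: posterior is Inv-Gamma(α + n/2, β + Σ(xᵢ−μ)²/2).
Σ(xᵢ−μ)² = (-1.92)² + (-3.54)² + (-1.65)² + (-2.22)² + (-1.89)² + (1.40)² + (0.81)² + (-2.87)² + (1.74)² + (1.35)² + (4.08)² = 59.7905.
Posterior: Inv-Gamma(6.1 + 11/2, 4.4 + 59.7905/2) = Inv-Gamma(11.60, 34.29525).
E[σ²|data] = β/(α−1) = 34.29525/10.60 = 3.2354.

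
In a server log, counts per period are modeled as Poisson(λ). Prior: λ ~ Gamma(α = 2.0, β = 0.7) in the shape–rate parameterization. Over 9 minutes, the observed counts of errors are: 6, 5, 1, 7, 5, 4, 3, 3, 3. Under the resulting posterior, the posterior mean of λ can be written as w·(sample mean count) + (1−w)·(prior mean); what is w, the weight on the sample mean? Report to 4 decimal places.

With a Gamma(shape α, rate β) prior, the Poisson likelihood is conjugate: the posterior is Gamma(α + ΣXᵢ, β + n).
Posterior mean = (α₀+S)/(β₀+n) = [n/(β₀+n)]·(S/n) + [β₀/(β₀+n)]·(α₀/β₀), so only n and β₀ enter the weight.
Weight on data w = n/(β₀+n) = 9/(0.7+9) = 9/9.7 = 0.9278.

0.9278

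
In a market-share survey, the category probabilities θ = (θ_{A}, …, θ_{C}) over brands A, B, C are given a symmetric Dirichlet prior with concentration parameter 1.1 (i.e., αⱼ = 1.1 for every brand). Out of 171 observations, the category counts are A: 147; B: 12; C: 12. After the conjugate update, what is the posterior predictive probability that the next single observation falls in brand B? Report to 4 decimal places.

The Dirichlet prior is conjugate to the Multinomial likelihood: each posterior αⱼ = prior αⱼ + observed count nⱼ.
Posterior concentration: (148.1, 13.1, 13.1), total = 174.3.
P(next = B | data) = α_{B}/Σα = 0.0752.

0.0752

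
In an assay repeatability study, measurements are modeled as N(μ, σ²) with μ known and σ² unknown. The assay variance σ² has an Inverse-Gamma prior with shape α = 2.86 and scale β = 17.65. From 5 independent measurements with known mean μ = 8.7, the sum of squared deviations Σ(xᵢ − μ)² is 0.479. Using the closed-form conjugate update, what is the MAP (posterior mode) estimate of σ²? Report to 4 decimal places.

With known mean μ and an Inverse-Gamma(α, β) prior on σ², the Normal likelihood is conjugate: posterior is Inv-Gamma(α + n/2, β + Σ(xᵢ−μ)²/2).
Posterior: Inv-Gamma(2.86 + 5/2, 17.65 + 0.479/2) = Inv-Gamma(5.36, 17.8895).
Mode = β/(α+1) = 17.8895/6.36 = 2.8128.

2.8128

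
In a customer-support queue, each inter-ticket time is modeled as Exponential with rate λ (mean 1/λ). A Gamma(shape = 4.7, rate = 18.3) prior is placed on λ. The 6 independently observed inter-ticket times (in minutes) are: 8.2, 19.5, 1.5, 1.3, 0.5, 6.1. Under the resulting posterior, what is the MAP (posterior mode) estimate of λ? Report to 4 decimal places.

With a Gamma(shape α, rate β) prior on the exponential rate λ, the posterior after n observations with total T = Σxᵢ is Gamma(α+n, β+T).
Sum of observations T = 37.1 minutes; n = 6.
Posterior: Gamma(4.7+6, 18.3+37.1) = Gamma(10.7, 55.4).
Mode = (α−1)/β = 0.1751.

0.1751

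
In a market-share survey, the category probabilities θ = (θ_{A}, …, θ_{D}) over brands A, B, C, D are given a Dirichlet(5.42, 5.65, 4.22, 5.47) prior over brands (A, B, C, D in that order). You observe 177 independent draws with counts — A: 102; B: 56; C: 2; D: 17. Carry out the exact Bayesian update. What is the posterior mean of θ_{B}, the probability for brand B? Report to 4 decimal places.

0.3117

The Dirichlet prior is conjugate to the Multinomial likelihood: each posterior αⱼ = prior αⱼ + observed count nⱼ.
Posterior concentration: (107.42, 61.65, 6.22, 22.47), total = 197.76.
E[θ_{B}|data] = α_{B}/Σα = 61.65/197.76 = 0.3117.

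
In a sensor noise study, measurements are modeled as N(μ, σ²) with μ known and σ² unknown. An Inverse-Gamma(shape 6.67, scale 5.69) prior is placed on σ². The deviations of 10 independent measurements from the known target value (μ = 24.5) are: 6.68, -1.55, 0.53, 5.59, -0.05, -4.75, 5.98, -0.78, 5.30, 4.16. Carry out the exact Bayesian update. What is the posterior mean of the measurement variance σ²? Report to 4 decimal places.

With known mean μ and an Inverse-Gamma(α, β) prior on σ², the Normal likelihood is conjugate: posterior is Inv-Gamma(α + n/2, β + Σ(xᵢ−μ)²/2).
Σ(xᵢ−μ)² = (6.68)² + (-1.55)² + (0.53)² + (5.59)² + (-0.05)² + (-4.75)² + (5.98)² + (-0.78)² + (5.30)² + (4.16)² = 182.8833.
Posterior: Inv-Gamma(6.67 + 10/2, 5.69 + 182.8833/2) = Inv-Gamma(11.67, 97.13165).
E[σ²|data] = β/(α−1) = 97.13165/10.67 = 9.1032.

9.1032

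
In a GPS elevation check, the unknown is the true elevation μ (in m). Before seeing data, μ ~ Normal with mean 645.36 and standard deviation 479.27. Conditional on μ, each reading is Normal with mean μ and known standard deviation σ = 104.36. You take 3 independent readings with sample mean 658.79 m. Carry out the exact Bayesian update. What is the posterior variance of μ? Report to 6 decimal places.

For Normal data with known variance σ², a Normal(μ₀, σ₀²) prior on μ is conjugate. Posterior precision = 1/σ₀² + n/σ²; posterior mean is the precision-weighted average of μ₀ and x̄.
σ₀² = 479.27² = 229699.7329, σ² = 104.36² = 10891.0096; σ² + n·σ₀² = 10891.0096 + 3·229699.7329 = 699990.2083.
Posterior precision = 1/σ₀² + n/σ² = 1/229699.7329 + 3/10891.0096 = (σ² + n·σ₀²)/(σ₀²σ²) = 699990.2083/(229699.7329·10891.0096); posterior variance σₙ² = σ₀²σ²/(σ² + n·σ₀²) = 229699.7329·10891.0096/699990.2083 = 3573.852843.

3573.852843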